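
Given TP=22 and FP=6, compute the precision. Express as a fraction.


Precision = TP / (TP + FP) = 22 / 28 = 11/14.

11/14


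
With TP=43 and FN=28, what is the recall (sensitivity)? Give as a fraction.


Recall = TP / (TP + FN) = 43 / 71 = 43/71.

43/71


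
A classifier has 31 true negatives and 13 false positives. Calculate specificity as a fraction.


Specificity = TN / (TN + FP) = 31 / 44 = 31/44.

31/44


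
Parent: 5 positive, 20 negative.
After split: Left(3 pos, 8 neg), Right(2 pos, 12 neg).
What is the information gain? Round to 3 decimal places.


H(parent) = 0.7219. H(left) = 0.8454, H(right) = 0.5917. Weighted = (11/25)*0.8454 + (14/25)*0.5917 = 0.7033. IG = 0.7219 - 0.7033 = 0.0186, which rounds to 0.019.

0.019


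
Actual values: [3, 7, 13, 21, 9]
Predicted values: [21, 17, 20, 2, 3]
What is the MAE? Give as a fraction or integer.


MAE = (1/5) * (|3-21|=18 + |7-17|=10 + |13-20|=7 + |21-2|=19 + |9-3|=6). Sum = 60. MAE = 12.

12


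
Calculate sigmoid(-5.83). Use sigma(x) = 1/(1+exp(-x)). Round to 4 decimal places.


sigma(-5.83) = 1/(1+e^(5.83)) = 1/(1+340.358679) = 1/341.358679 = 0.0029.

0.0029


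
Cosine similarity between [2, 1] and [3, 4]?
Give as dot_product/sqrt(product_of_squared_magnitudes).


dot = 10. |a|^2 = 5, |b|^2 = 25. cos = 10/sqrt(125).

10/sqrt(125)


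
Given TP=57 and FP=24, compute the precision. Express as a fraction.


Precision = TP / (TP + FP) = 57 / 81 = 19/27.

19/27


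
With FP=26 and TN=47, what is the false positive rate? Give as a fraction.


FPR = FP / (FP + TN) = 26 / 73 = 26/73.

26/73


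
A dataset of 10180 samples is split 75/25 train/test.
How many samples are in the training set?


Test set = 10180 * 25% = 2545. Training set = 10180 - 2545 = 7635.

7635


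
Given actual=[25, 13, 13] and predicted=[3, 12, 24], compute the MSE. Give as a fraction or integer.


MSE = (1/3) * ((25-3)^2=484 + (13-12)^2=1 + (13-24)^2=121). Sum = 606. MSE = 202.

202


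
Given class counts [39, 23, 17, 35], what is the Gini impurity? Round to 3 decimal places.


Total = 114. Proportions: 39/114, 23/114, 17/114, 35/114. sum(p_i^2) = 0.2742. Gini = 1 - 0.2742 = 0.7258, which rounds to 0.726.

0.726


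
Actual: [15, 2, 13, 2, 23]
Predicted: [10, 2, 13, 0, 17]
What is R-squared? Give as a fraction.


Mean(y) = 11. SS_res = 65. SS_tot = 326. R^2 = 1 - 65/(326) = 261/326.

261/326


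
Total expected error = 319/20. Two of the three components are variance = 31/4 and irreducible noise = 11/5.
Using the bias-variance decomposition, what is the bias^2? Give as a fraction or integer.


Total error = bias^2 + variance + irreducible noise. So bias^2 = 319/20 - 31/4 - 11/5 = 6.

6


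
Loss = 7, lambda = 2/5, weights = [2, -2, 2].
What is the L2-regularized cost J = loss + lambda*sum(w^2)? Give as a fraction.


L2 sq norm = sum(w^2) = 12. J = 7 + 2/5 * 12 = 59/5.

59/5


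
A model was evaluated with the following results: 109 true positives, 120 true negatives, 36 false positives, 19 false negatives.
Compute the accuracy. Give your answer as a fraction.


Accuracy = (TP + TN) / (TP + TN + FP + FN) = (109 + 120) / 284 = 229/284.

229/284


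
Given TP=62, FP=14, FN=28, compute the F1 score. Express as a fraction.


Precision = 62/76 = 31/38. Recall = 62/90 = 31/45. F1 = 2*P*R/(P+R) = 62/83.

62/83


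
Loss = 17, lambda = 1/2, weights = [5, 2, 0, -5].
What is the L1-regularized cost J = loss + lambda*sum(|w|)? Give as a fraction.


L1 norm = sum(|w|) = 12. J = 17 + 1/2 * 12 = 23.

23


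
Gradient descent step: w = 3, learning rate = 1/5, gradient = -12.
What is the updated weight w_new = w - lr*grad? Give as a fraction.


w_new = 3 - 1/5 * -12 = 3 - -12/5 = 27/5.

27/5


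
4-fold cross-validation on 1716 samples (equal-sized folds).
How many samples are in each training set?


Each validation fold has 1716/4 = 429 samples. Training set = 1716 - 429 = 1287.

1287


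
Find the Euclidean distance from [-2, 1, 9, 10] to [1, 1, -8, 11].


d = sqrt(sum of squared differences). (-2-1)^2=9, (1-1)^2=0, (9--8)^2=289, (10-11)^2=1. Sum = 299.

sqrt(299)


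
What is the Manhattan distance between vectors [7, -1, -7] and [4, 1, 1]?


d = sum of absolute differences: |7-4|=3 + |-1-1|=2 + |-7-1|=8 = 13.

13


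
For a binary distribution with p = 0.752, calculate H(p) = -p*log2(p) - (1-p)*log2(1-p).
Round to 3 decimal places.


H = -0.752*log2(0.752) - 0.248*log2(0.248) = 0.808.

0.808


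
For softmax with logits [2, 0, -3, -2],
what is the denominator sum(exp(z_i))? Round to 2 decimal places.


Denom = e^2=7.3891 + e^0=1.0000 + e^-3=0.0498 + e^-2=0.1353. Sum = 8.5742, which rounds to 8.57.

8.57


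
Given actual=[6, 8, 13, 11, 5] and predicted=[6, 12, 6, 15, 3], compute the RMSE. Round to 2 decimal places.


MSE = 17.0000. RMSE = sqrt(17.0000) = 4.12.

4.12


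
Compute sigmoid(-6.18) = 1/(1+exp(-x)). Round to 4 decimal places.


sigma(-6.18) = 1/(1+e^(6.18)) = 1/(1+482.991956) = 1/483.991956 = 0.0021.

0.0021


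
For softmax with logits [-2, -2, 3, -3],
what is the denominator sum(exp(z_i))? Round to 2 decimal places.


Denom = e^-2=0.1353 + e^-2=0.1353 + e^3=20.0855 + e^-3=0.0498. Sum = 20.4059, which rounds to 20.41.

20.41


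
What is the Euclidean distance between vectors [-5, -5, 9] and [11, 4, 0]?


d = sqrt(sum of squared differences). (-5-11)^2=256, (-5-4)^2=81, (9-0)^2=81. Sum = 418.

sqrt(418)


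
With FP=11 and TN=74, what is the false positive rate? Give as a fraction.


FPR = FP / (FP + TN) = 11 / 85 = 11/85.

11/85


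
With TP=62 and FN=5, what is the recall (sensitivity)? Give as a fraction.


Recall = TP / (TP + FN) = 62 / 67 = 62/67.

62/67


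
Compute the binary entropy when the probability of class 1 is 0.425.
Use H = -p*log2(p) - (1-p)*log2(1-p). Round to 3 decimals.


H = -0.425*log2(0.425) - 0.575*log2(0.575) = 0.984.

0.984


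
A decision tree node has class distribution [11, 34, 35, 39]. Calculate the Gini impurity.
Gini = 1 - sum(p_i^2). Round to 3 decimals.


Total = 119. Proportions: 11/119, 34/119, 35/119, 39/119. sum(p_i^2) = 0.2841. Gini = 1 - 0.2841 = 0.7159, which rounds to 0.716.

0.716


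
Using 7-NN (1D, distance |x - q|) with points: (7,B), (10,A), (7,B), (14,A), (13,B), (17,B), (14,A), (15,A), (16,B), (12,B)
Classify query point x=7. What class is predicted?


Distances: |7-7|=0, |10-7|=3, |7-7|=0, |14-7|=7, |13-7|=6, |17-7|=10, |14-7|=7, |15-7|=8, |16-7|=9, |12-7|=5. 7 nearest: (7,B), (7,B), (10,A), (12,B), (13,B), (14,A), (14,A). Counts: {'B': 4, 'A': 3}. Majority class: B.

B


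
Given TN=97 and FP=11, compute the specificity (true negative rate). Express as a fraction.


Specificity = TN / (TN + FP) = 97 / 108 = 97/108.

97/108


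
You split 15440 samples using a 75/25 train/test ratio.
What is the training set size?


Test set = 15440 * 25% = 3860. Training set = 15440 - 3860 = 11580.

11580


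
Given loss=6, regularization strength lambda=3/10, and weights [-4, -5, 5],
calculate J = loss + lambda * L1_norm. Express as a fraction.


L1 norm = sum(|w|) = 14. J = 6 + 3/10 * 14 = 51/5.

51/5


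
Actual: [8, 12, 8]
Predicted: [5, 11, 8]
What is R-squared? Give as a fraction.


Mean(y) = 28/3. SS_res = 10. SS_tot = 32/3. R^2 = 1 - 10/(32/3) = 1/16.

1/16


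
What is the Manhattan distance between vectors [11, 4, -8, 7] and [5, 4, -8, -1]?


d = sum of absolute differences: |11-5|=6 + |4-4|=0 + |-8--8|=0 + |7--1|=8 = 14.

14


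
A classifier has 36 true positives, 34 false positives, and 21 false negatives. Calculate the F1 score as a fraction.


Precision = 36/70 = 18/35. Recall = 36/57 = 12/19. F1 = 2*P*R/(P+R) = 72/127.

72/127


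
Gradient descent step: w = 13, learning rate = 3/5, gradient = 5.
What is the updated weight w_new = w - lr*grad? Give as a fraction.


w_new = 13 - 3/5 * 5 = 13 - 3 = 10.

10


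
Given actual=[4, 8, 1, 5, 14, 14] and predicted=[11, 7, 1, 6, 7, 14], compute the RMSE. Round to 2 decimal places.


MSE = 16.6667. RMSE = sqrt(16.6667) = 4.08.

4.08


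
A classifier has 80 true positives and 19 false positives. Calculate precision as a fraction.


Precision = TP / (TP + FP) = 80 / 99 = 80/99.

80/99


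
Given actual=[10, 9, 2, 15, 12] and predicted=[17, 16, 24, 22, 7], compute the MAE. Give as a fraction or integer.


MAE = (1/5) * (|10-17|=7 + |9-16|=7 + |2-24|=22 + |15-22|=7 + |12-7|=5). Sum = 48. MAE = 48/5.

48/5


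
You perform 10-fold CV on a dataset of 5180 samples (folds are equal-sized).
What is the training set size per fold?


Each validation fold has 5180/10 = 518 samples. Training set = 5180 - 518 = 4662.

4662


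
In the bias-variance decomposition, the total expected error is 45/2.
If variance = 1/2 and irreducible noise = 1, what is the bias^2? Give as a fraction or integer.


Total error = bias^2 + variance + irreducible noise. So bias^2 = 45/2 - 1/2 - 1 = 21.

21


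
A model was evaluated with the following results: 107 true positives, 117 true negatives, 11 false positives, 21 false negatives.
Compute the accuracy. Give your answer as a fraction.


Accuracy = (TP + TN) / (TP + TN + FP + FN) = (107 + 117) / 256 = 7/8.

7/8


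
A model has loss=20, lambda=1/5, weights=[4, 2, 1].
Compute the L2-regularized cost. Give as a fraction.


L2 sq norm = sum(w^2) = 21. J = 20 + 1/5 * 21 = 121/5.

121/5


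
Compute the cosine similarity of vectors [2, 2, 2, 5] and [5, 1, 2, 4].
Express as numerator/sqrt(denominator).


dot = 36. |a|^2 = 37, |b|^2 = 46. cos = 36/sqrt(1702).

36/sqrt(1702)


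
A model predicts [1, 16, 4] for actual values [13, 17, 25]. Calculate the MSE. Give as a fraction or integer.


MSE = (1/3) * ((13-1)^2=144 + (17-16)^2=1 + (25-4)^2=441). Sum = 586. MSE = 586/3.

586/3


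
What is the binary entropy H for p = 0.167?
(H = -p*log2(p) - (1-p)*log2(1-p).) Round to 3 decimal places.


H = -0.167*log2(0.167) - 0.833*log2(0.833) = 0.651.

0.651


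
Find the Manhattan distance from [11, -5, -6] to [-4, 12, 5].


d = sum of absolute differences: |11--4|=15 + |-5-12|=17 + |-6-5|=11 = 43.

43


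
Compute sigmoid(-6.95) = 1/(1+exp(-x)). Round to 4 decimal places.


sigma(-6.95) = 1/(1+e^(6.95)) = 1/(1+1043.149728) = 1/1044.149728 = 0.0010.

0.0010


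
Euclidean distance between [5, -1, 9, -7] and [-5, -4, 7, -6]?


d = sqrt(sum of squared differences). (5--5)^2=100, (-1--4)^2=9, (9-7)^2=4, (-7--6)^2=1. Sum = 114.

sqrt(114)


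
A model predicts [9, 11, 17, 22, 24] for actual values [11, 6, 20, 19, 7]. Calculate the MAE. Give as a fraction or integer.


MAE = (1/5) * (|11-9|=2 + |6-11|=5 + |20-17|=3 + |19-22|=3 + |7-24|=17). Sum = 30. MAE = 6.

6


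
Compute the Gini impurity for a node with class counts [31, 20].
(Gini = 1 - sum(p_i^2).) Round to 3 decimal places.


Total = 51. Proportions: 31/51, 20/51. sum(p_i^2) = 0.5233. Gini = 1 - 0.5233 = 0.4767, which rounds to 0.477.

0.477


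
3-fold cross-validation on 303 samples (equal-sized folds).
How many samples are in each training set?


Each validation fold has 303/3 = 101 samples. Training set = 303 - 101 = 202.

202


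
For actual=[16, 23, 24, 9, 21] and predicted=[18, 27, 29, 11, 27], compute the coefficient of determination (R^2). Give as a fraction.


Mean(y) = 93/5. SS_res = 85. SS_tot = 766/5. R^2 = 1 - 85/(766/5) = 341/766.

341/766


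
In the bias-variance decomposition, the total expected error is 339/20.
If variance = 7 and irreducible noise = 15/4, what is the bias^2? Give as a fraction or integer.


Total error = bias^2 + variance + irreducible noise. So bias^2 = 339/20 - 7 - 15/4 = 31/5.

31/5


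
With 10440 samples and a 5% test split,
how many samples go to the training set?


Test set = 10440 * 5% = 522. Training set = 10440 - 522 = 9918.

9918


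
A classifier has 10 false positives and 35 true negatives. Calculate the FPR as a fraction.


FPR = FP / (FP + TN) = 10 / 45 = 2/9.

2/9


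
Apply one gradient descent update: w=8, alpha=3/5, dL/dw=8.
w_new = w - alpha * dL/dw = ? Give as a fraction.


w_new = 8 - 3/5 * 8 = 8 - 24/5 = 16/5.

16/5


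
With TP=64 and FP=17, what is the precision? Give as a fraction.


Precision = TP / (TP + FP) = 64 / 81 = 64/81.

64/81


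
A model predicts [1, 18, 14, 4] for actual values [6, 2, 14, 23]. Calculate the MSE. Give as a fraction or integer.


MSE = (1/4) * ((6-1)^2=25 + (2-18)^2=256 + (14-14)^2=0 + (23-4)^2=361). Sum = 642. MSE = 321/2.

321/2


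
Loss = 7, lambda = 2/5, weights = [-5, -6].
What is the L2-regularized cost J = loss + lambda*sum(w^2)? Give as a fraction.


L2 sq norm = sum(w^2) = 61. J = 7 + 2/5 * 61 = 157/5.

157/5


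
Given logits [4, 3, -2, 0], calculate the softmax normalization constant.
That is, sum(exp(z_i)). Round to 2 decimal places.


Denom = e^4=54.5982 + e^3=20.0855 + e^-2=0.1353 + e^0=1.0000. Sum = 75.8190, which rounds to 75.82.

75.82


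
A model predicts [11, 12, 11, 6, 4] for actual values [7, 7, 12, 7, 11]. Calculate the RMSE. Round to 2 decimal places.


MSE = 18.4000. RMSE = sqrt(18.4000) = 4.29.

4.29


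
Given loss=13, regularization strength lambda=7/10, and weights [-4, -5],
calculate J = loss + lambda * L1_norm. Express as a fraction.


L1 norm = sum(|w|) = 9. J = 13 + 7/10 * 9 = 193/10.

193/10


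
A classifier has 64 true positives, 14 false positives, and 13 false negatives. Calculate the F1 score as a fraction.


Precision = 64/78 = 32/39. Recall = 64/77 = 64/77. F1 = 2*P*R/(P+R) = 128/155.

128/155


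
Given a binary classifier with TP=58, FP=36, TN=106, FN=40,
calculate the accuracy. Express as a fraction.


Accuracy = (TP + TN) / (TP + TN + FP + FN) = (58 + 106) / 240 = 41/60.

41/60


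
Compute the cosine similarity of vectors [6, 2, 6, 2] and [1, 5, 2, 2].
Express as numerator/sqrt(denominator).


dot = 32. |a|^2 = 80, |b|^2 = 34. cos = 32/sqrt(2720).

32/sqrt(2720)


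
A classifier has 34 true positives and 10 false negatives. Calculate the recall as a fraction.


Recall = TP / (TP + FN) = 34 / 44 = 17/22.

17/22


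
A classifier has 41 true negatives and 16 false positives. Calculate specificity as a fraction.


Specificity = TN / (TN + FP) = 41 / 57 = 41/57.

41/57


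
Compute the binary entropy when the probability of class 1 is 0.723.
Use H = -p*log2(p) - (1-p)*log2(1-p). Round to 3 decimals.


H = -0.723*log2(0.723) - 0.277*log2(0.277) = 0.851.

0.851


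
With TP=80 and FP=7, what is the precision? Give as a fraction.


Precision = TP / (TP + FP) = 80 / 87 = 80/87.

80/87


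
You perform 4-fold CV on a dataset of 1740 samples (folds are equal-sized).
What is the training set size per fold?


Each validation fold has 1740/4 = 435 samples. Training set = 1740 - 435 = 1305.

1305


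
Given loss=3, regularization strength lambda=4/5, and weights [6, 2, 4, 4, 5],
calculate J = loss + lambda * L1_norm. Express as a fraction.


L1 norm = sum(|w|) = 21. J = 3 + 4/5 * 21 = 99/5.

99/5


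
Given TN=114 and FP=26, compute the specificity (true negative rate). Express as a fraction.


Specificity = TN / (TN + FP) = 114 / 140 = 57/70.

57/70


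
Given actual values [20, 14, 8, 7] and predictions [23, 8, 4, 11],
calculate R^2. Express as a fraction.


Mean(y) = 49/4. SS_res = 77. SS_tot = 435/4. R^2 = 1 - 77/(435/4) = 127/435.

127/435


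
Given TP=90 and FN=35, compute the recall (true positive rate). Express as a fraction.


Recall = TP / (TP + FN) = 90 / 125 = 18/25.

18/25


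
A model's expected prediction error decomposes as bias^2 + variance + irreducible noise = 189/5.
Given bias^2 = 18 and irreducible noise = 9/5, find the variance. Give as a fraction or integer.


Total error = bias^2 + variance + irreducible noise. So variance = 189/5 - 18 - 9/5 = 18.

18


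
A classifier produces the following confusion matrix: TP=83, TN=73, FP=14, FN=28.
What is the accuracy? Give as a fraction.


Accuracy = (TP + TN) / (TP + TN + FP + FN) = (83 + 73) / 198 = 26/33.

26/33


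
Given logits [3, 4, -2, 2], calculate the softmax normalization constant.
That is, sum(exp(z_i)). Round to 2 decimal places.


Denom = e^3=20.0855 + e^4=54.5982 + e^-2=0.1353 + e^2=7.3891. Sum = 82.2081, which rounds to 82.21.

82.21


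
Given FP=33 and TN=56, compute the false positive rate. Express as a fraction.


FPR = FP / (FP + TN) = 33 / 89 = 33/89.

33/89


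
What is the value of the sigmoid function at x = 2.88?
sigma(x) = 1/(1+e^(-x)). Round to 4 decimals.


sigma(2.88) = 1/(1+e^(-2.88)) = 1/(1+0.056135) = 1/1.056135 = 0.9468.

0.9468


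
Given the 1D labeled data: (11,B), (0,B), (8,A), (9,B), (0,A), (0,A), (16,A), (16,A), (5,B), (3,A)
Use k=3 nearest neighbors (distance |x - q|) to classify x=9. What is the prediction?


Distances: |11-9|=2, |0-9|=9, |8-9|=1, |9-9|=0, |0-9|=9, |0-9|=9, |16-9|=7, |16-9|=7, |5-9|=4, |3-9|=6. 3 nearest: (9,B), (8,A), (11,B). Counts: {'B': 2, 'A': 1}. Majority class: B.

B


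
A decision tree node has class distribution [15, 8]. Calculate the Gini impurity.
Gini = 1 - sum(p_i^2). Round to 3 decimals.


Total = 23. Proportions: 15/23, 8/23. sum(p_i^2) = 0.5463. Gini = 1 - 0.5463 = 0.4537, which rounds to 0.454.

0.454


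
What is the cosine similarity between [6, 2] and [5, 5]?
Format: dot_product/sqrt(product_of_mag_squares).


dot = 40. |a|^2 = 40, |b|^2 = 50. cos = 40/sqrt(2000).

40/sqrt(2000)


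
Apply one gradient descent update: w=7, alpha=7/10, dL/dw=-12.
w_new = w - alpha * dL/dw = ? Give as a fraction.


w_new = 7 - 7/10 * -12 = 7 - -42/5 = 77/5.

77/5


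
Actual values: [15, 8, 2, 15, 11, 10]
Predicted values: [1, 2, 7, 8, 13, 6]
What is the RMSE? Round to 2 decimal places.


MSE = 54.3333. RMSE = sqrt(54.3333) = 7.37.

7.37


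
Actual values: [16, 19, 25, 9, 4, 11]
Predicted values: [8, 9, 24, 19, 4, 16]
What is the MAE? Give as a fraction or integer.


MAE = (1/6) * (|16-8|=8 + |19-9|=10 + |25-24|=1 + |9-19|=10 + |4-4|=0 + |11-16|=5). Sum = 34. MAE = 17/3.

17/3


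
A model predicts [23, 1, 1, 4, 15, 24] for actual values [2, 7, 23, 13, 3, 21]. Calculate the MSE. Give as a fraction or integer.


MSE = (1/6) * ((2-23)^2=441 + (7-1)^2=36 + (23-1)^2=484 + (13-4)^2=81 + (3-15)^2=144 + (21-24)^2=9). Sum = 1195. MSE = 1195/6.

1195/6


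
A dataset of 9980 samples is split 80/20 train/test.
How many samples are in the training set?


Test set = 9980 * 20% = 1996. Training set = 9980 - 1996 = 7984.

7984


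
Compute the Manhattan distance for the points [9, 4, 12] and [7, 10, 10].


d = sum of absolute differences: |9-7|=2 + |4-10|=6 + |12-10|=2 = 10.

10


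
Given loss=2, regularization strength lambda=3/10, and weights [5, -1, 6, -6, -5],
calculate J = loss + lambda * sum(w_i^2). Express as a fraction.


L2 sq norm = sum(w^2) = 123. J = 2 + 3/10 * 123 = 389/10.

389/10


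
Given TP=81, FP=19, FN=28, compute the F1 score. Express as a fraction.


Precision = 81/100 = 81/100. Recall = 81/109 = 81/109. F1 = 2*P*R/(P+R) = 162/209.

162/209


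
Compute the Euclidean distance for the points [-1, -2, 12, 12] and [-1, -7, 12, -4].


d = sqrt(sum of squared differences). (-1--1)^2=0, (-2--7)^2=25, (12-12)^2=0, (12--4)^2=256. Sum = 281.

sqrt(281)


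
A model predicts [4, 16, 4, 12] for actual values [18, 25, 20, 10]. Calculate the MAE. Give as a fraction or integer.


MAE = (1/4) * (|18-4|=14 + |25-16|=9 + |20-4|=16 + |10-12|=2). Sum = 41. MAE = 41/4.

41/4


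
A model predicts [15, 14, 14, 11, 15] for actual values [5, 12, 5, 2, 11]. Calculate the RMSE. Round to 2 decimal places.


MSE = 56.4000. RMSE = sqrt(56.4000) = 7.51.

7.51


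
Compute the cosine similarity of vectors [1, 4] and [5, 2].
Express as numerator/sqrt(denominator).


dot = 13. |a|^2 = 17, |b|^2 = 29. cos = 13/sqrt(493).

13/sqrt(493)


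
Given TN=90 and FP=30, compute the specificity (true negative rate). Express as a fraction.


Specificity = TN / (TN + FP) = 90 / 120 = 3/4.

3/4


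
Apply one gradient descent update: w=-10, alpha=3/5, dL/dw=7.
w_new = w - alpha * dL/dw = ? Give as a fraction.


w_new = -10 - 3/5 * 7 = -10 - 21/5 = -71/5.

-71/5


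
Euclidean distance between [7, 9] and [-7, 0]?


d = sqrt(sum of squared differences). (7--7)^2=196, (9-0)^2=81. Sum = 277.

sqrt(277)


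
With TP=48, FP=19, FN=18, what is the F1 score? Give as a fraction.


Precision = 48/67 = 48/67. Recall = 48/66 = 8/11. F1 = 2*P*R/(P+R) = 96/133.

96/133


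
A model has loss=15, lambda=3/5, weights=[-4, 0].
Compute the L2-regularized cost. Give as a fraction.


L2 sq norm = sum(w^2) = 16. J = 15 + 3/5 * 16 = 123/5.

123/5


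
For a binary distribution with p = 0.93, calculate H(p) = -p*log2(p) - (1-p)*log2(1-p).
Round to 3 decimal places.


H = -0.93*log2(0.93) - 0.07*log2(0.07) = 0.366.

0.366


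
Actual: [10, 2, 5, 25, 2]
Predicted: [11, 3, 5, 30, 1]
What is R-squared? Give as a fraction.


Mean(y) = 44/5. SS_res = 28. SS_tot = 1854/5. R^2 = 1 - 28/(1854/5) = 857/927.

857/927


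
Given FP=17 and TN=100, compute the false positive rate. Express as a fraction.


FPR = FP / (FP + TN) = 17 / 117 = 17/117.

17/117


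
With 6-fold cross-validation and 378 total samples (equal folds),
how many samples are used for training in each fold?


Each validation fold has 378/6 = 63 samples. Training set = 378 - 63 = 315.

315


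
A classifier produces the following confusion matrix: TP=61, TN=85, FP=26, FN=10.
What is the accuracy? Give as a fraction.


Accuracy = (TP + TN) / (TP + TN + FP + FN) = (61 + 85) / 182 = 73/91.

73/91


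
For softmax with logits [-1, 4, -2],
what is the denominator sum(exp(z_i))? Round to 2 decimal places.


Denom = e^-1=0.3679 + e^4=54.5982 + e^-2=0.1353. Sum = 55.1014, which rounds to 55.10.

55.10


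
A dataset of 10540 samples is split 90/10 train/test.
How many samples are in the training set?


Test set = 10540 * 10% = 1054. Training set = 10540 - 1054 = 9486.

9486


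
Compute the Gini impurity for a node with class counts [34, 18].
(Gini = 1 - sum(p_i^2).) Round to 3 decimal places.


Total = 52. Proportions: 34/52, 18/52. sum(p_i^2) = 0.5473. Gini = 1 - 0.5473 = 0.4527, which rounds to 0.453.

0.453


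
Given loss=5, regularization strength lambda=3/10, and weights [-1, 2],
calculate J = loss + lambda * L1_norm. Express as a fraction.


L1 norm = sum(|w|) = 3. J = 5 + 3/10 * 3 = 59/10.

59/10


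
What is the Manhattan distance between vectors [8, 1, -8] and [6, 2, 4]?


d = sum of absolute differences: |8-6|=2 + |1-2|=1 + |-8-4|=12 = 15.

15


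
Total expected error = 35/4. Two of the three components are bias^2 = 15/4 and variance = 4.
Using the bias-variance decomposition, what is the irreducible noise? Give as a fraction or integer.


Total error = bias^2 + variance + irreducible noise. So irreducible noise = 35/4 - 15/4 - 4 = 1.

1


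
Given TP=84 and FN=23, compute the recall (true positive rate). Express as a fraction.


Recall = TP / (TP + FN) = 84 / 107 = 84/107.

84/107


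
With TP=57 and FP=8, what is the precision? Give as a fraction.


Precision = TP / (TP + FP) = 57 / 65 = 57/65.

57/65


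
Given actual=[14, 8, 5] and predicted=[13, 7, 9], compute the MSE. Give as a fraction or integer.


MSE = (1/3) * ((14-13)^2=1 + (8-7)^2=1 + (5-9)^2=16). Sum = 18. MSE = 6.

6


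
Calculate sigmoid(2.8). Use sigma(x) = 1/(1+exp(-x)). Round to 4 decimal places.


sigma(2.8) = 1/(1+e^(-2.8)) = 1/(1+0.060810) = 1/1.060810 = 0.9427.

0.9427


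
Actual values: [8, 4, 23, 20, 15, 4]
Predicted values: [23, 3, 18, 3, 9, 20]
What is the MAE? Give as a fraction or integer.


MAE = (1/6) * (|8-23|=15 + |4-3|=1 + |23-18|=5 + |20-3|=17 + |15-9|=6 + |4-20|=16). Sum = 60. MAE = 10.

10


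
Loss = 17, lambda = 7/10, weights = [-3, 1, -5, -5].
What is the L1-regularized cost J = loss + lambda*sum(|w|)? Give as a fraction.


L1 norm = sum(|w|) = 14. J = 17 + 7/10 * 14 = 134/5.

134/5


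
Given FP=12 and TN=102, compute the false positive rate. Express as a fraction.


FPR = FP / (FP + TN) = 12 / 114 = 2/19.

2/19


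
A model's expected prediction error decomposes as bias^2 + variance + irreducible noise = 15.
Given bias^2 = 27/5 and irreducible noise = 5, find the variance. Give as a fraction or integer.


Total error = bias^2 + variance + irreducible noise. So variance = 15 - 27/5 - 5 = 23/5.

23/5


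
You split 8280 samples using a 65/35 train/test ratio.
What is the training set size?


Test set = 8280 * 35% = 2898. Training set = 8280 - 2898 = 5382.

5382


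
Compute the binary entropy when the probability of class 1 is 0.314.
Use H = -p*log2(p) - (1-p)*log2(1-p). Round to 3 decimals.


H = -0.314*log2(0.314) - 0.686*log2(0.686) = 0.898.

0.898


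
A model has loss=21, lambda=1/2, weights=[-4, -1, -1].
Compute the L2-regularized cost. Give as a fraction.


L2 sq norm = sum(w^2) = 18. J = 21 + 1/2 * 18 = 30.

30


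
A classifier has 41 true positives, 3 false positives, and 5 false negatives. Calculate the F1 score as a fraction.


Precision = 41/44 = 41/44. Recall = 41/46 = 41/46. F1 = 2*P*R/(P+R) = 41/45.

41/45


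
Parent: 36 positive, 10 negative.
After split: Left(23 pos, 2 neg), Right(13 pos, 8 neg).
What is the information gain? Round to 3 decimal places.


H(parent) = 0.7554. H(left) = 0.4022, H(right) = 0.9587. Weighted = (25/46)*0.4022 + (21/46)*0.9587 = 0.6563. IG = 0.7554 - 0.6563 = 0.0991, which rounds to 0.099.

0.099


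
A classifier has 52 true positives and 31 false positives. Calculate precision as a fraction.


Precision = TP / (TP + FP) = 52 / 83 = 52/83.

52/83


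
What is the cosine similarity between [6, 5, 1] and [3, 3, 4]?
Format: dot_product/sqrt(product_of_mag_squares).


dot = 37. |a|^2 = 62, |b|^2 = 34. cos = 37/sqrt(2108).

37/sqrt(2108)


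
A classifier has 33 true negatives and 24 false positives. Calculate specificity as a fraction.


Specificity = TN / (TN + FP) = 33 / 57 = 11/19.

11/19


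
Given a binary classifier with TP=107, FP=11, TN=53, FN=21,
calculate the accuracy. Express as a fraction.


Accuracy = (TP + TN) / (TP + TN + FP + FN) = (107 + 53) / 192 = 5/6.

5/6


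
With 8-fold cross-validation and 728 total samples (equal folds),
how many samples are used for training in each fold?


Each validation fold has 728/8 = 91 samples. Training set = 728 - 91 = 637.

637


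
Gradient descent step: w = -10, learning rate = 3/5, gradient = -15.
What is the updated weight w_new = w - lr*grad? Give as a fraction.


w_new = -10 - 3/5 * -15 = -10 - -9 = -1.

-1


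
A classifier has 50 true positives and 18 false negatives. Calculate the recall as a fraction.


Recall = TP / (TP + FN) = 50 / 68 = 25/34.

25/34


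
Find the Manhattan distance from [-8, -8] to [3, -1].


d = sum of absolute differences: |-8-3|=11 + |-8--1|=7 = 18.

18


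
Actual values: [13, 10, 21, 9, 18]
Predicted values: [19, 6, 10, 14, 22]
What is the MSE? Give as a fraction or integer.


MSE = (1/5) * ((13-19)^2=36 + (10-6)^2=16 + (21-10)^2=121 + (9-14)^2=25 + (18-22)^2=16). Sum = 214. MSE = 214/5.

214/5


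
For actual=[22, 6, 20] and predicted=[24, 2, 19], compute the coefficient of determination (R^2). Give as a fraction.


Mean(y) = 16. SS_res = 21. SS_tot = 152. R^2 = 1 - 21/(152) = 131/152.

131/152


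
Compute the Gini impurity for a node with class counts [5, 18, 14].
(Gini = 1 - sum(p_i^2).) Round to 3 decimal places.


Total = 37. Proportions: 5/37, 18/37, 14/37. sum(p_i^2) = 0.3981. Gini = 1 - 0.3981 = 0.6019, which rounds to 0.602.

0.602


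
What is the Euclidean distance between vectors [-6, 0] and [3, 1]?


d = sqrt(sum of squared differences). (-6-3)^2=81, (0-1)^2=1. Sum = 82.

sqrt(82)


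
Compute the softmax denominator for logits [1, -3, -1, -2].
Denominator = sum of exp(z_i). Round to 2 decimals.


Denom = e^1=2.7183 + e^-3=0.0498 + e^-1=0.3679 + e^-2=0.1353. Sum = 3.2713, which rounds to 3.27.

3.27


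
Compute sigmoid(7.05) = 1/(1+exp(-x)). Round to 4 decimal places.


sigma(7.05) = 1/(1+e^(-7.05)) = 1/(1+0.000867) = 1/1.000867 = 0.9991.

0.9991


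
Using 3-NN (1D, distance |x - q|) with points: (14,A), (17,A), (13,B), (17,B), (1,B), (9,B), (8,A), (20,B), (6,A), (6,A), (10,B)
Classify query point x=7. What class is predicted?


Distances: |14-7|=7, |17-7|=10, |13-7|=6, |17-7|=10, |1-7|=6, |9-7|=2, |8-7|=1, |20-7|=13, |6-7|=1, |6-7|=1, |10-7|=3. 3 nearest: (8,A), (6,A), (6,A). Counts: {'A': 3}. Majority class: A.

A


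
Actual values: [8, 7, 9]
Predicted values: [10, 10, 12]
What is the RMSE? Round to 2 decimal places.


MSE = 7.3333. RMSE = sqrt(7.3333) = 2.71.

2.71


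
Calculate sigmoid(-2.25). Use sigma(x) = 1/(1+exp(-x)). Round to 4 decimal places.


sigma(-2.25) = 1/(1+e^(2.25)) = 1/(1+9.487736) = 1/10.487736 = 0.0953.

0.0953


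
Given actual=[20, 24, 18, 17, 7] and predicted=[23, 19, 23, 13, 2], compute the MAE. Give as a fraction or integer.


MAE = (1/5) * (|20-23|=3 + |24-19|=5 + |18-23|=5 + |17-13|=4 + |7-2|=5). Sum = 22. MAE = 22/5.

22/5


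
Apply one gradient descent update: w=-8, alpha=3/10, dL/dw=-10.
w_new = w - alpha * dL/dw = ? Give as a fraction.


w_new = -8 - 3/10 * -10 = -8 - -3 = -5.

-5


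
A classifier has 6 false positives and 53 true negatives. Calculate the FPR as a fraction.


FPR = FP / (FP + TN) = 6 / 59 = 6/59.

6/59


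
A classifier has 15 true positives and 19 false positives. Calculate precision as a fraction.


Precision = TP / (TP + FP) = 15 / 34 = 15/34.

15/34


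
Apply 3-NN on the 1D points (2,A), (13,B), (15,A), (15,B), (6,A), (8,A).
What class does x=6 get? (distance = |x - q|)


Distances: |2-6|=4, |13-6|=7, |15-6|=9, |15-6|=9, |6-6|=0, |8-6|=2. 3 nearest: (6,A), (8,A), (2,A). Counts: {'A': 3}. Majority class: A.

A


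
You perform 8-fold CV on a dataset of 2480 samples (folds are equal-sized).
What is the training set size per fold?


Each validation fold has 2480/8 = 310 samples. Training set = 2480 - 310 = 2170.

2170


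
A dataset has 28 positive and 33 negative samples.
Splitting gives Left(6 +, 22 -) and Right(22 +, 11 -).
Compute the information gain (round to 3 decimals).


H(parent) = 0.9951. H(left) = 0.7496, H(right) = 0.9183. Weighted = (28/61)*0.7496 + (33/61)*0.9183 = 0.8409. IG = 0.9951 - 0.8409 = 0.1542, which rounds to 0.154.

0.154


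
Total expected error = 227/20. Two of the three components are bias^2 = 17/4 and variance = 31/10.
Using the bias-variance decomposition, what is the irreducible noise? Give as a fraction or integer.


Total error = bias^2 + variance + irreducible noise. So irreducible noise = 227/20 - 17/4 - 31/10 = 4.

4


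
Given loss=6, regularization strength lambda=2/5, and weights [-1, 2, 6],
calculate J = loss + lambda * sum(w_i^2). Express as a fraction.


L2 sq norm = sum(w^2) = 41. J = 6 + 2/5 * 41 = 112/5.

112/5


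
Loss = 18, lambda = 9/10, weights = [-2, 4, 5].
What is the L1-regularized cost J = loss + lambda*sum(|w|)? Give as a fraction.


L1 norm = sum(|w|) = 11. J = 18 + 9/10 * 11 = 279/10.

279/10


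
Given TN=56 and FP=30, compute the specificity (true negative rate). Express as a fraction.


Specificity = TN / (TN + FP) = 56 / 86 = 28/43.

28/43


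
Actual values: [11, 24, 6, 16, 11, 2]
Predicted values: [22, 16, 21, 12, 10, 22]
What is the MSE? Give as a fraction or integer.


MSE = (1/6) * ((11-22)^2=121 + (24-16)^2=64 + (6-21)^2=225 + (16-12)^2=16 + (11-10)^2=1 + (2-22)^2=400). Sum = 827. MSE = 827/6.

827/6


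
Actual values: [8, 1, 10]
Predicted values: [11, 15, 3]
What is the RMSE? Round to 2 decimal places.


MSE = 84.6667. RMSE = sqrt(84.6667) = 9.20.

9.20


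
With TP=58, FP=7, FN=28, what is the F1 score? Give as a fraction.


Precision = 58/65 = 58/65. Recall = 58/86 = 29/43. F1 = 2*P*R/(P+R) = 116/151.

116/151


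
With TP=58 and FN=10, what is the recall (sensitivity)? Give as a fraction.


Recall = TP / (TP + FN) = 58 / 68 = 29/34.

29/34


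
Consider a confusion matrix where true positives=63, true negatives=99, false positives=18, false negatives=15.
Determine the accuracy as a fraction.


Accuracy = (TP + TN) / (TP + TN + FP + FN) = (63 + 99) / 195 = 54/65.

54/65


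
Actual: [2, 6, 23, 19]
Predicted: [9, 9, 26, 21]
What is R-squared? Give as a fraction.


Mean(y) = 25/2. SS_res = 71. SS_tot = 305. R^2 = 1 - 71/(305) = 234/305.

234/305


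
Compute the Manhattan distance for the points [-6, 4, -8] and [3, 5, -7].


d = sum of absolute differences: |-6-3|=9 + |4-5|=1 + |-8--7|=1 = 11.

11


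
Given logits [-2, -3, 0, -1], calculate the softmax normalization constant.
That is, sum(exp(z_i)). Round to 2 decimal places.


Denom = e^-2=0.1353 + e^-3=0.0498 + e^0=1.0000 + e^-1=0.3679. Sum = 1.5530, which rounds to 1.55.

1.55


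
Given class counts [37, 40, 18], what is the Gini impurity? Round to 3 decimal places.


Total = 95. Proportions: 37/95, 40/95, 18/95. sum(p_i^2) = 0.3649. Gini = 1 - 0.3649 = 0.6351, which rounds to 0.635.

0.635


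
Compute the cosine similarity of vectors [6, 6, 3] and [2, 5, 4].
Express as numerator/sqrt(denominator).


dot = 54. |a|^2 = 81, |b|^2 = 45. cos = 54/sqrt(3645).

54/sqrt(3645)


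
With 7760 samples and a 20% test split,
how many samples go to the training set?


Test set = 7760 * 20% = 1552. Training set = 7760 - 1552 = 6208.

6208


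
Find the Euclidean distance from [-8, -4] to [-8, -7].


d = sqrt(sum of squared differences). (-8--8)^2=0, (-4--7)^2=9. Sum = 9.

3


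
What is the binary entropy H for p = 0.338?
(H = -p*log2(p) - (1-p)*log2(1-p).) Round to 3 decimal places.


H = -0.338*log2(0.338) - 0.662*log2(0.662) = 0.923.

0.923


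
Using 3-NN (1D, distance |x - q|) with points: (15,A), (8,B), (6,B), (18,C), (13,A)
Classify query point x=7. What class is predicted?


Distances: |15-7|=8, |8-7|=1, |6-7|=1, |18-7|=11, |13-7|=6. 3 nearest: (8,B), (6,B), (13,A). Counts: {'B': 2, 'A': 1}. Majority class: B.

B


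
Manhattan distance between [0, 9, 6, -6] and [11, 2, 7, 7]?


d = sum of absolute differences: |0-11|=11 + |9-2|=7 + |6-7|=1 + |-6-7|=13 = 32.

32


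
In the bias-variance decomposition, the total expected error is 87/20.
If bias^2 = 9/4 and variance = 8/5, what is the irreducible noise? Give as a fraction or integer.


Total error = bias^2 + variance + irreducible noise. So irreducible noise = 87/20 - 9/4 - 8/5 = 1/2.

1/2


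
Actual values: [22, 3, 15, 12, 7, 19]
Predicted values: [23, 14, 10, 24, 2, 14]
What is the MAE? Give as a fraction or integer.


MAE = (1/6) * (|22-23|=1 + |3-14|=11 + |15-10|=5 + |12-24|=12 + |7-2|=5 + |19-14|=5). Sum = 39. MAE = 13/2.

13/2


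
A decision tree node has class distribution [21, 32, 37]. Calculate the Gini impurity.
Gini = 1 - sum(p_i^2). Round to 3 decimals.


Total = 90. Proportions: 21/90, 32/90, 37/90. sum(p_i^2) = 0.3499. Gini = 1 - 0.3499 = 0.6501, which rounds to 0.650.

0.650


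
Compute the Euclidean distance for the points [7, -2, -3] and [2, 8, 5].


d = sqrt(sum of squared differences). (7-2)^2=25, (-2-8)^2=100, (-3-5)^2=64. Sum = 189.

sqrt(189)


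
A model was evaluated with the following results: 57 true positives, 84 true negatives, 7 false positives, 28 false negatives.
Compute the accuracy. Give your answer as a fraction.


Accuracy = (TP + TN) / (TP + TN + FP + FN) = (57 + 84) / 176 = 141/176.

141/176


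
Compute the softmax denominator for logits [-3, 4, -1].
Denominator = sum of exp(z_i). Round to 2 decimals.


Denom = e^-3=0.0498 + e^4=54.5982 + e^-1=0.3679. Sum = 55.0159, which rounds to 55.02.

55.02


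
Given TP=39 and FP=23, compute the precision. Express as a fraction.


Precision = TP / (TP + FP) = 39 / 62 = 39/62.

39/62


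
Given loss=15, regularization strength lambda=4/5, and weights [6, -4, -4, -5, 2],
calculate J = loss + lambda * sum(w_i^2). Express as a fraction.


L2 sq norm = sum(w^2) = 97. J = 15 + 4/5 * 97 = 463/5.

463/5


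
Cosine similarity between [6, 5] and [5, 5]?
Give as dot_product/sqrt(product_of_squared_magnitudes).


dot = 55. |a|^2 = 61, |b|^2 = 50. cos = 55/sqrt(3050).

55/sqrt(3050)


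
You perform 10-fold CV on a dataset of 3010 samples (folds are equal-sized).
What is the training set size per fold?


Each validation fold has 3010/10 = 301 samples. Training set = 3010 - 301 = 2709.

2709


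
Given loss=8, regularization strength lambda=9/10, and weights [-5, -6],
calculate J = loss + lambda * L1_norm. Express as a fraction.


L1 norm = sum(|w|) = 11. J = 8 + 9/10 * 11 = 179/10.

179/10


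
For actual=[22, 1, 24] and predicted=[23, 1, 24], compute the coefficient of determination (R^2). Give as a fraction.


Mean(y) = 47/3. SS_res = 1. SS_tot = 974/3. R^2 = 1 - 1/(974/3) = 971/974.

971/974


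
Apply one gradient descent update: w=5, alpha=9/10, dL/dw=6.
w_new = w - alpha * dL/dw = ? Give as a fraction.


w_new = 5 - 9/10 * 6 = 5 - 27/5 = -2/5.

-2/5


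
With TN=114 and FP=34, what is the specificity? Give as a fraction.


Specificity = TN / (TN + FP) = 114 / 148 = 57/74.

57/74


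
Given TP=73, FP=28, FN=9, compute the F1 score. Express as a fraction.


Precision = 73/101 = 73/101. Recall = 73/82 = 73/82. F1 = 2*P*R/(P+R) = 146/183.

146/183


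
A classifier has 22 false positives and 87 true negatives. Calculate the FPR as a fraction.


FPR = FP / (FP + TN) = 22 / 109 = 22/109.

22/109


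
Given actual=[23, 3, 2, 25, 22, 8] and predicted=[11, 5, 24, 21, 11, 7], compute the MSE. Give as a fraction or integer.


MSE = (1/6) * ((23-11)^2=144 + (3-5)^2=4 + (2-24)^2=484 + (25-21)^2=16 + (22-11)^2=121 + (8-7)^2=1). Sum = 770. MSE = 385/3.

385/3


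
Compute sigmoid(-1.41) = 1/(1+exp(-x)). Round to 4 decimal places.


sigma(-1.41) = 1/(1+e^(1.41)) = 1/(1+4.095955) = 1/5.095955 = 0.1962.

0.1962


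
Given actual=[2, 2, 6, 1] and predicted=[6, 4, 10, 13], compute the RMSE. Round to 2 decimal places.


MSE = 45.0000. RMSE = sqrt(45.0000) = 6.71.

6.71


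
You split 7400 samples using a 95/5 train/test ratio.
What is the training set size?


Test set = 7400 * 5% = 370. Training set = 7400 - 370 = 7030.

7030


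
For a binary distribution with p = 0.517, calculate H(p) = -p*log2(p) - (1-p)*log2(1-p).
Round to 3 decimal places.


H = -0.517*log2(0.517) - 0.483*log2(0.483) = 0.999.

0.999


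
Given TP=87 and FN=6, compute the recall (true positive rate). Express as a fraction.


Recall = TP / (TP + FN) = 87 / 93 = 29/31.

29/31


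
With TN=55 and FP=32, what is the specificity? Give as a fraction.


Specificity = TN / (TN + FP) = 55 / 87 = 55/87.

55/87


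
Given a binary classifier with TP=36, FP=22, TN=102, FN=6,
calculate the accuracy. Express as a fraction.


Accuracy = (TP + TN) / (TP + TN + FP + FN) = (36 + 102) / 166 = 69/83.

69/83


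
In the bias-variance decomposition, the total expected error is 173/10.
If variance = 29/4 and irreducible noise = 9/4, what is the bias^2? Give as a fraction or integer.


Total error = bias^2 + variance + irreducible noise. So bias^2 = 173/10 - 29/4 - 9/4 = 39/5.

39/5


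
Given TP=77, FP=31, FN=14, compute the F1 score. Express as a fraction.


Precision = 77/108 = 77/108. Recall = 77/91 = 11/13. F1 = 2*P*R/(P+R) = 154/199.

154/199
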